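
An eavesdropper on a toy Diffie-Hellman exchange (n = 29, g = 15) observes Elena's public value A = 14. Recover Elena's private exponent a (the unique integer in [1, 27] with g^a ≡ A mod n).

Try successive powers of 15 modulo 29:
15^1 ≡ 15
15^2 ≡ 22
15^3 ≡ 11
15^4 ≡ 20
15^5 ≡ 10
15^6 ≡ 5
15^7 ≡ 17
15^8 ≡ 23
15^9 ≡ 26
15^10 ≡ 13
15^11 ≡ 21
15^12 ≡ 25
15^13 ≡ 27
15^14 ≡ 28
15^15 ≡ 14
Found: a = 15.

15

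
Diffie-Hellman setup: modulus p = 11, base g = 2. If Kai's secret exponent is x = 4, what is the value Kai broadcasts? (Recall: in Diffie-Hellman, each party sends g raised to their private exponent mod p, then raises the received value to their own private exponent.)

5

Public value = 2^4 mod 11.
2^1 ≡ 2 (mod 11)
2^2 = (2^1)^2 ≡ 2^2 = 4 ≡ 4 (mod 11)
2^4 = (2^2)^2 ≡ 4^2 = 16 ≡ 5 (mod 11)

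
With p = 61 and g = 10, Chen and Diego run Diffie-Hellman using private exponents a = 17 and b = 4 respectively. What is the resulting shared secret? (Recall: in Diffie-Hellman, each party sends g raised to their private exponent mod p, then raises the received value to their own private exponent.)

16

Chen sends A = g^a mod p = 10^17 mod 61.
10^1 ≡ 10 (mod 61)
10^2 = (10^1)^2 ≡ 10^2 = 100 ≡ 39 (mod 61)
10^4 = (10^2)^2 ≡ 39^2 = 1521 ≡ 57 (mod 61)
10^8 = (10^4)^2 ≡ 57^2 = 3249 ≡ 16 (mod 61)
10^16 = (10^8)^2 ≡ 16^2 = 256 ≡ 12 (mod 61)
10^17 = 10^16 · 10^1 ≡ 12 · 10 ≡ 59 (mod 61).
So A = 59. Diego then computes K = A^b mod p = 59^4 mod 61.
59^1 ≡ 59 (mod 61)
59^2 = (59^1)^2 ≡ 59^2 = 3481 ≡ 4 (mod 61)
59^4 = (59^2)^2 ≡ 4^2 = 16 ≡ 16 (mod 61)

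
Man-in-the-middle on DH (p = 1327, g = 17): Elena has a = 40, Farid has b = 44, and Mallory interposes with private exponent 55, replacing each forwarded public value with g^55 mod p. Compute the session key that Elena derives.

Elena receives Mallory's public value M = 17^55 mod 1327 instead of the honest one.
17^1 ≡ 17 (mod 1327)
17^2 = (17^1)^2 ≡ 17^2 = 289 ≡ 289 (mod 1327)
17^4 = (17^2)^2 ≡ 289^2 = 83521 ≡ 1247 (mod 1327)
17^8 = (17^4)^2 ≡ 1247^2 = 1555009 ≡ 1092 (mod 1327)
17^16 = (17^8)^2 ≡ 1092^2 = 1192464 ≡ 818 (mod 1327)
17^32 = (17^16)^2 ≡ 818^2 = 669124 ≡ 316 (mod 1327)
17^55 = 17^32 · 17^16 · 17^4 · 17^2 · 17^1 ≡ 316 · 818 · 1247 · 289 · 17 ≡ 1019 (mod 1327).
So M = 1019. Elena computes K = M^40 mod 1327.
1019^1 ≡ 1019 (mod 1327)
1019^2 = (1019^1)^2 ≡ 1019^2 = 1038361 ≡ 647 (mod 1327)
1019^4 = (1019^2)^2 ≡ 647^2 = 418609 ≡ 604 (mod 1327)
1019^8 = (1019^4)^2 ≡ 604^2 = 364816 ≡ 1218 (mod 1327)
1019^16 = (1019^8)^2 ≡ 1218^2 = 1483524 ≡ 1265 (mod 1327)
1019^32 = (1019^16)^2 ≡ 1265^2 = 1600225 ≡ 1190 (mod 1327)
1019^40 = 1019^32 · 1019^8 ≡ 1190 · 1218 ≡ 336 (mod 1327).

336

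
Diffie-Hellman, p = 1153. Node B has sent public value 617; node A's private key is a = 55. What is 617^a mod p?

553

Shared key K = 617^55 mod 1153.
617^1 ≡ 617 (mod 1153)
617^2 = (617^1)^2 ≡ 617^2 = 380689 ≡ 199 (mod 1153)
617^4 = (617^2)^2 ≡ 199^2 = 39601 ≡ 399 (mod 1153)
617^8 = (617^4)^2 ≡ 399^2 = 159201 ≡ 87 (mod 1153)
617^16 = (617^8)^2 ≡ 87^2 = 7569 ≡ 651 (mod 1153)
617^32 = (617^16)^2 ≡ 651^2 = 423801 ≡ 650 (mod 1153)
617^55 = 617^32 · 617^16 · 617^4 · 617^2 · 617^1 ≡ 650 · 651 · 399 · 199 · 617 ≡ 553 (mod 1153).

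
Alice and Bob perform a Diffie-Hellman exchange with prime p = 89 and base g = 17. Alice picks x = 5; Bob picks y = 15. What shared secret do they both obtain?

42

Alice sends A = g^x mod p = 17^5 mod 89.
17^1 ≡ 17 (mod 89)
17^2 = (17^1)^2 ≡ 17^2 = 289 ≡ 22 (mod 89)
17^4 = (17^2)^2 ≡ 22^2 = 484 ≡ 39 (mod 89)
17^5 = 17^4 · 17^1 ≡ 39 · 17 ≡ 40 (mod 89).
So A = 40. Bob then computes K = A^y mod p = 40^15 mod 89.
40^1 ≡ 40 (mod 89)
40^2 = (40^1)^2 ≡ 40^2 = 1600 ≡ 87 (mod 89)
40^4 = (40^2)^2 ≡ 87^2 = 7569 ≡ 4 (mod 89)
40^8 = (40^4)^2 ≡ 4^2 = 16 ≡ 16 (mod 89)
40^15 = 40^8 · 40^4 · 40^2 · 40^1 ≡ 16 · 4 · 87 · 40 ≡ 42 (mod 89).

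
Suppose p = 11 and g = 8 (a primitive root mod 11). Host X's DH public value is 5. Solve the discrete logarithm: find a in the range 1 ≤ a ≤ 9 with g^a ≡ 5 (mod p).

8

Try successive powers of 8 modulo 11:
8^1 ≡ 8
8^2 ≡ 9
8^3 ≡ 6
8^4 ≡ 4
8^5 ≡ 10
8^6 ≡ 3
8^7 ≡ 2
8^8 ≡ 5
Found: a = 8.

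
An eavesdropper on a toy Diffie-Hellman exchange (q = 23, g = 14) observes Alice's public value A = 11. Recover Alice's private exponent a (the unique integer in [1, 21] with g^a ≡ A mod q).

Try successive powers of 14 modulo 23:
14^1 ≡ 14
14^2 ≡ 12
14^3 ≡ 7
14^4 ≡ 6
14^5 ≡ 15
14^6 ≡ 3
14^7 ≡ 19
14^8 ≡ 13
14^9 ≡ 21
14^10 ≡ 18
14^11 ≡ 22
14^12 ≡ 9
14^13 ≡ 11
Found: a = 13.

13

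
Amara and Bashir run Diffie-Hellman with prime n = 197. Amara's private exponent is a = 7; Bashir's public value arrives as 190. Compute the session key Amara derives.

114

Shared key K = 190^7 mod 197.
190^1 ≡ 190 (mod 197)
190^2 = (190^1)^2 ≡ 190^2 = 36100 ≡ 49 (mod 197)
190^4 = (190^2)^2 ≡ 49^2 = 2401 ≡ 37 (mod 197)
190^7 = 190^4 · 190^2 · 190^1 ≡ 37 · 49 · 190 ≡ 114 (mod 197).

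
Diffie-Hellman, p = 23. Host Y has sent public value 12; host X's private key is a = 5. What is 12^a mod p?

18

Shared key K = 12^5 mod 23.
12^1 ≡ 12 (mod 23)
12^2 = (12^1)^2 ≡ 12^2 = 144 ≡ 6 (mod 23)
12^4 = (12^2)^2 ≡ 6^2 = 36 ≡ 13 (mod 23)
12^5 = 12^4 · 12^1 ≡ 13 · 12 ≡ 18 (mod 23).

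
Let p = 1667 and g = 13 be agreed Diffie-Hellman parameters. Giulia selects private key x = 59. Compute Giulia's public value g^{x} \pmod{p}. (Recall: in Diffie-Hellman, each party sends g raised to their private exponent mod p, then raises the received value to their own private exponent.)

664

Public value = 13^{59} \pmod{1667}.
13^1 ≡ 13 (mod 1667)
13^2 = (13^1)^2 ≡ 13^2 = 169 ≡ 169 (mod 1667)
13^4 = (13^2)^2 ≡ 169^2 = 28561 ≡ 222 (mod 1667)
13^8 = (13^4)^2 ≡ 222^2 = 49284 ≡ 941 (mod 1667)
13^16 = (13^8)^2 ≡ 941^2 = 885481 ≡ 304 (mod 1667)
13^32 = (13^16)^2 ≡ 304^2 = 92416 ≡ 731 (mod 1667)
13^59 = 13^32 · 13^16 · 13^8 · 13^2 · 13^1 ≡ 731 · 304 · 941 · 169 · 13 ≡ 664 (mod 1667).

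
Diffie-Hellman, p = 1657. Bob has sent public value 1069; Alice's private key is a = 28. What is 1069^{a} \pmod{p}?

518

Shared key K = 1069^28 mod 1657.
1069^1 ≡ 1069 (mod 1657)
1069^2 = (1069^1)^2 ≡ 1069^2 = 1142761 ≡ 1088 (mod 1657)
1069^4 = (1069^2)^2 ≡ 1088^2 = 1183744 ≡ 646 (mod 1657)
1069^8 = (1069^4)^2 ≡ 646^2 = 417316 ≡ 1409 (mod 1657)
1069^16 = (1069^8)^2 ≡ 1409^2 = 1985281 ≡ 195 (mod 1657)
1069^28 = 1069^16 · 1069^8 · 1069^4 ≡ 195 · 1409 · 646 ≡ 518 (mod 1657).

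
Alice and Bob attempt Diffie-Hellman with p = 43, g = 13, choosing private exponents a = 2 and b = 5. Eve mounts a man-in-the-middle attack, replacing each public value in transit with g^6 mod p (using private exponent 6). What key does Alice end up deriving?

Alice receives Eve's public value M = 13^6 mod 43 instead of the honest one.
13^1 ≡ 13 (mod 43)
13^2 = (13^1)^2 ≡ 13^2 = 169 ≡ 40 (mod 43)
13^4 = (13^2)^2 ≡ 40^2 = 1600 ≡ 9 (mod 43)
13^6 = 13^4 · 13^2 ≡ 9 · 40 ≡ 16 (mod 43).
So M = 16. Alice computes K = M^2 mod 43.
16^1 ≡ 16 (mod 43)
16^2 = (16^1)^2 ≡ 16^2 = 256 ≡ 41 (mod 43)

41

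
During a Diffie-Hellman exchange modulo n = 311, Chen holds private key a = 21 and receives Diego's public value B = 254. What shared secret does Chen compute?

Shared key K = 254^21 mod 311.
254^1 ≡ 254 (mod 311)
254^2 = (254^1)^2 ≡ 254^2 = 64516 ≡ 139 (mod 311)
254^4 = (254^2)^2 ≡ 139^2 = 19321 ≡ 39 (mod 311)
254^8 = (254^4)^2 ≡ 39^2 = 1521 ≡ 277 (mod 311)
254^16 = (254^8)^2 ≡ 277^2 = 76729 ≡ 223 (mod 311)
254^21 = 254^16 · 254^4 · 254^1 ≡ 223 · 39 · 254 ≡ 5 (mod 311).

5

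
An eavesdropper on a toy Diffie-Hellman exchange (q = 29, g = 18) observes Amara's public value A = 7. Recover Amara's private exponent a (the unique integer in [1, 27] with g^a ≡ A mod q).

24

Try successive powers of 18 modulo 29:
18^1 ≡ 18
18^2 ≡ 5
18^3 ≡ 3
18^4 ≡ 25
18^5 ≡ 15
18^6 ≡ 9
18^7 ≡ 17
18^8 ≡ 16
18^9 ≡ 27
18^10 ≡ 22
18^11 ≡ 19
18^12 ≡ 23
18^13 ≡ 8
18^14 ≡ 28
18^15 ≡ 11
18^16 ≡ 24
18^17 ≡ 26
18^18 ≡ 4
18^19 ≡ 14
18^20 ≡ 20
18^21 ≡ 12
18^22 ≡ 13
18^23 ≡ 2
18^24 ≡ 7
Found: a = 24.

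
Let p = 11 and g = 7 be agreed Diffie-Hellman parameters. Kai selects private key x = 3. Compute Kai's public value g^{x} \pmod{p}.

2

Public value = 7^{3} \pmod{11}.
7^1 ≡ 7 (mod 11)
7^2 = (7^1)^2 ≡ 7^2 = 49 ≡ 5 (mod 11)
7^3 = 7^2 · 7^1 ≡ 5 · 7 ≡ 2 (mod 11).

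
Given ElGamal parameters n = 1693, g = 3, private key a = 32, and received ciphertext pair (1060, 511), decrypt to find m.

977

Shared mask s = c₁^a mod n = 1060^32 mod 1693.
1060^1 ≡ 1060 (mod 1693)
1060^2 = (1060^1)^2 ≡ 1060^2 = 1123600 ≡ 1141 (mod 1693)
1060^4 = (1060^2)^2 ≡ 1141^2 = 1301881 ≡ 1657 (mod 1693)
1060^8 = (1060^4)^2 ≡ 1657^2 = 2745649 ≡ 1296 (mod 1693)
1060^16 = (1060^8)^2 ≡ 1296^2 = 1679616 ≡ 160 (mod 1693)
1060^32 = (1060^16)^2 ≡ 160^2 = 25600 ≡ 205 (mod 1693)
So s = 205; s⁻¹ ≡ 479 (mod 1693).
m = c₂ · s⁻¹ mod 1693 = 511 · 479 mod 1693 = 977.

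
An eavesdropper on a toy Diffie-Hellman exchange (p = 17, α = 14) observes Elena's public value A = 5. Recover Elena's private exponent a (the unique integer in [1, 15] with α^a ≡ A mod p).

13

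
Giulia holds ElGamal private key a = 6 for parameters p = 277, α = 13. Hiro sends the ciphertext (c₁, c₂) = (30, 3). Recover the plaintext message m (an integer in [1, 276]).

Shared mask s = c₁^a mod p = 30^6 mod 277.
30^1 ≡ 30 (mod 277)
30^2 = (30^1)^2 ≡ 30^2 = 900 ≡ 69 (mod 277)
30^4 = (30^2)^2 ≡ 69^2 = 4761 ≡ 52 (mod 277)
30^6 = 30^4 · 30^2 ≡ 52 · 69 ≡ 264 (mod 277).
So s = 264; s⁻¹ ≡ 213 (mod 277).
m = c₂ · s⁻¹ mod 277 = 3 · 213 mod 277 = 85.

85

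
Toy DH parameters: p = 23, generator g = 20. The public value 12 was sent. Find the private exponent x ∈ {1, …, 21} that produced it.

Try successive powers of 20 modulo 23:
20^1 ≡ 20
20^2 ≡ 9
20^3 ≡ 19
20^4 ≡ 12
Found: x = 4.

4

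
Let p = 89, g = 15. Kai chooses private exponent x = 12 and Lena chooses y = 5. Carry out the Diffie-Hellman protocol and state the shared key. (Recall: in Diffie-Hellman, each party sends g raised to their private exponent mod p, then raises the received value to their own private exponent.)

Kai sends A = g^x mod p = 15^12 mod 89.
15^1 ≡ 15 (mod 89)
15^2 = (15^1)^2 ≡ 15^2 = 225 ≡ 47 (mod 89)
15^4 = (15^2)^2 ≡ 47^2 = 2209 ≡ 73 (mod 89)
15^8 = (15^4)^2 ≡ 73^2 = 5329 ≡ 78 (mod 89)
15^12 = 15^8 · 15^4 ≡ 78 · 73 ≡ 87 (mod 89).
So A = 87. Lena then computes K = A^y mod p = 87^5 mod 89.
87^1 ≡ 87 (mod 89)
87^2 = (87^1)^2 ≡ 87^2 = 7569 ≡ 4 (mod 89)
87^4 = (87^2)^2 ≡ 4^2 = 16 ≡ 16 (mod 89)
87^5 = 87^4 · 87^1 ≡ 16 · 87 ≡ 57 (mod 89).

57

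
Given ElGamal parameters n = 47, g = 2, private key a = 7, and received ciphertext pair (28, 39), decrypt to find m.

41

Shared mask s = c₁^a mod n = 28^7 mod 47.
28^1 ≡ 28 (mod 47)
28^2 = (28^1)^2 ≡ 28^2 = 784 ≡ 32 (mod 47)
28^4 = (28^2)^2 ≡ 32^2 = 1024 ≡ 37 (mod 47)
28^7 = 28^4 · 28^2 · 28^1 ≡ 37 · 32 · 28 ≡ 17 (mod 47).
So s = 17; s⁻¹ ≡ 36 (mod 47).
m = c₂ · s⁻¹ mod 47 = 39 · 36 mod 47 = 41.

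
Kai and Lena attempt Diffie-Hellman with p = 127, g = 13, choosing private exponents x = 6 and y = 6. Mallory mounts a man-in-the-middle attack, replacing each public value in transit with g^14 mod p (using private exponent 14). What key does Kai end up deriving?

19

Kai receives Mallory's public value M = 13^14 mod 127 instead of the honest one.
13^1 ≡ 13 (mod 127)
13^2 = (13^1)^2 ≡ 13^2 = 169 ≡ 42 (mod 127)
13^4 = (13^2)^2 ≡ 42^2 = 1764 ≡ 113 (mod 127)
13^8 = (13^4)^2 ≡ 113^2 = 12769 ≡ 69 (mod 127)
13^14 = 13^8 · 13^4 · 13^2 ≡ 69 · 113 · 42 ≡ 68 (mod 127).
So M = 68. Kai computes K = M^6 mod 127.
68^1 ≡ 68 (mod 127)
68^2 = (68^1)^2 ≡ 68^2 = 4624 ≡ 52 (mod 127)
68^4 = (68^2)^2 ≡ 52^2 = 2704 ≡ 37 (mod 127)
68^6 = 68^4 · 68^2 ≡ 37 · 52 ≡ 19 (mod 127).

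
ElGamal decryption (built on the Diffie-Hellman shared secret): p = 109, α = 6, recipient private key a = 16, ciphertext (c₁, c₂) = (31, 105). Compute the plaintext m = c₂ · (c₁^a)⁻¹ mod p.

3

Shared mask s = c₁^a mod p = 31^16 mod 109.
31^1 ≡ 31 (mod 109)
31^2 = (31^1)^2 ≡ 31^2 = 961 ≡ 89 (mod 109)
31^4 = (31^2)^2 ≡ 89^2 = 7921 ≡ 73 (mod 109)
31^8 = (31^4)^2 ≡ 73^2 = 5329 ≡ 97 (mod 109)
31^16 = (31^8)^2 ≡ 97^2 = 9409 ≡ 35 (mod 109)
So s = 35; s⁻¹ ≡ 81 (mod 109).
m = c₂ · s⁻¹ mod 109 = 105 · 81 mod 109 = 3.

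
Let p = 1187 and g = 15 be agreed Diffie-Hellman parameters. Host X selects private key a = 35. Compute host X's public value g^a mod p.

1064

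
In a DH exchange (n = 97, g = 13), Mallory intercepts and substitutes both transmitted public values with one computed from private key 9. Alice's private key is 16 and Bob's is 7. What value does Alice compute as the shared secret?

Alice receives Mallory's public value M = 13^9 mod 97 instead of the honest one.
13^1 ≡ 13 (mod 97)
13^2 = (13^1)^2 ≡ 13^2 = 169 ≡ 72 (mod 97)
13^4 = (13^2)^2 ≡ 72^2 = 5184 ≡ 43 (mod 97)
13^8 = (13^4)^2 ≡ 43^2 = 1849 ≡ 6 (mod 97)
13^9 = 13^8 · 13^1 ≡ 6 · 13 ≡ 78 (mod 97).
So M = 78. Alice computes K = M^16 mod 97.
78^1 ≡ 78 (mod 97)
78^2 = (78^1)^2 ≡ 78^2 = 6084 ≡ 70 (mod 97)
78^4 = (78^2)^2 ≡ 70^2 = 4900 ≡ 50 (mod 97)
78^8 = (78^4)^2 ≡ 50^2 = 2500 ≡ 75 (mod 97)
78^16 = (78^8)^2 ≡ 75^2 = 5625 ≡ 96 (mod 97)

96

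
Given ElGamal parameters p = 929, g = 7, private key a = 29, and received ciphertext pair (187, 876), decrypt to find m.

7

Shared mask s = c₁^a mod p = 187^29 mod 929.
187^1 ≡ 187 (mod 929)
187^2 = (187^1)^2 ≡ 187^2 = 34969 ≡ 596 (mod 929)
187^4 = (187^2)^2 ≡ 596^2 = 355216 ≡ 338 (mod 929)
187^8 = (187^4)^2 ≡ 338^2 = 114244 ≡ 906 (mod 929)
187^16 = (187^8)^2 ≡ 906^2 = 820836 ≡ 529 (mod 929)
187^29 = 187^16 · 187^8 · 187^4 · 187^1 ≡ 529 · 906 · 338 · 187 ≡ 656 (mod 929).
So s = 656; s⁻¹ ≡ 701 (mod 929).
m = c₂ · s⁻¹ mod 929 = 876 · 701 mod 929 = 7.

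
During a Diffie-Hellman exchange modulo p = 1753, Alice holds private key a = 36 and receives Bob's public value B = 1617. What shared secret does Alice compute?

675

Shared key K = 1617^36 mod 1753.
1617^1 ≡ 1617 (mod 1753)
1617^2 = (1617^1)^2 ≡ 1617^2 = 2614689 ≡ 966 (mod 1753)
1617^4 = (1617^2)^2 ≡ 966^2 = 933156 ≡ 560 (mod 1753)
1617^8 = (1617^4)^2 ≡ 560^2 = 313600 ≡ 1566 (mod 1753)
1617^16 = (1617^8)^2 ≡ 1566^2 = 2452356 ≡ 1662 (mod 1753)
1617^32 = (1617^16)^2 ≡ 1662^2 = 2762244 ≡ 1269 (mod 1753)
1617^36 = 1617^32 · 1617^4 ≡ 1269 · 560 ≡ 675 (mod 1753).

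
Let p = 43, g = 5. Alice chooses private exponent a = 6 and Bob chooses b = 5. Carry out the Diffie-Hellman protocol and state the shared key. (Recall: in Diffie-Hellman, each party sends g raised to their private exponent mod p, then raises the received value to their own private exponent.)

Bob sends B = g^b mod p = 5^5 mod 43.
5^1 ≡ 5 (mod 43)
5^2 = (5^1)^2 ≡ 5^2 = 25 ≡ 25 (mod 43)
5^4 = (5^2)^2 ≡ 25^2 = 625 ≡ 23 (mod 43)
5^5 = 5^4 · 5^1 ≡ 23 · 5 ≡ 29 (mod 43).
So B = 29. Alice then computes K = B^a mod p = 29^6 mod 43.
29^1 ≡ 29 (mod 43)
29^2 = (29^1)^2 ≡ 29^2 = 841 ≡ 24 (mod 43)
29^4 = (29^2)^2 ≡ 24^2 = 576 ≡ 17 (mod 43)
29^6 = 29^4 · 29^2 ≡ 17 · 24 ≡ 21 (mod 43).

21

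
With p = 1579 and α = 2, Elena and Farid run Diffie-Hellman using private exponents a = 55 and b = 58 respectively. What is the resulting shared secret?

225

Elena sends A = α^a mod p = 2^55 mod 1579.
2^1 ≡ 2 (mod 1579)
2^2 = (2^1)^2 ≡ 2^2 = 4 ≡ 4 (mod 1579)
2^4 = (2^2)^2 ≡ 4^2 = 16 ≡ 16 (mod 1579)
2^8 = (2^4)^2 ≡ 16^2 = 256 ≡ 256 (mod 1579)
2^16 = (2^8)^2 ≡ 256^2 = 65536 ≡ 797 (mod 1579)
2^32 = (2^16)^2 ≡ 797^2 = 635209 ≡ 451 (mod 1579)
2^55 = 2^32 · 2^16 · 2^4 · 2^2 · 2^1 ≡ 451 · 797 · 16 · 4 · 2 ≡ 314 (mod 1579).
So A = 314. Farid then computes K = A^b mod p = 314^58 mod 1579.
314^1 ≡ 314 (mod 1579)
314^2 = (314^1)^2 ≡ 314^2 = 98596 ≡ 698 (mod 1579)
314^4 = (314^2)^2 ≡ 698^2 = 487204 ≡ 872 (mod 1579)
314^8 = (314^4)^2 ≡ 872^2 = 760384 ≡ 885 (mod 1579)
314^16 = (314^8)^2 ≡ 885^2 = 783225 ≡ 41 (mod 1579)
314^32 = (314^16)^2 ≡ 41^2 = 1681 ≡ 102 (mod 1579)
314^58 = 314^32 · 314^16 · 314^8 · 314^2 ≡ 102 · 41 · 885 · 698 ≡ 225 (mod 1579).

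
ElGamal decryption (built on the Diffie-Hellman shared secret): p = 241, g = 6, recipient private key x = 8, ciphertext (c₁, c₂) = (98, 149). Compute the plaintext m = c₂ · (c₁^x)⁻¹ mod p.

Shared mask s = c₁^x mod p = 98^8 mod 241.
98^1 ≡ 98 (mod 241)
98^2 = (98^1)^2 ≡ 98^2 = 9604 ≡ 205 (mod 241)
98^4 = (98^2)^2 ≡ 205^2 = 42025 ≡ 91 (mod 241)
98^8 = (98^4)^2 ≡ 91^2 = 8281 ≡ 87 (mod 241)
So s = 87; s⁻¹ ≡ 205 (mod 241).
m = c₂ · s⁻¹ mod 241 = 149 · 205 mod 241 = 179.

179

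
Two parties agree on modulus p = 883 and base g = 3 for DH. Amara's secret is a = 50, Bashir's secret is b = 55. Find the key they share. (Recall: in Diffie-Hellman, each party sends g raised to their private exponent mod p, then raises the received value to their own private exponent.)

Amara sends A = g^a mod p = 3^50 mod 883.
3^1 ≡ 3 (mod 883)
3^2 = (3^1)^2 ≡ 3^2 = 9 ≡ 9 (mod 883)
3^4 = (3^2)^2 ≡ 9^2 = 81 ≡ 81 (mod 883)
3^8 = (3^4)^2 ≡ 81^2 = 6561 ≡ 380 (mod 883)
3^16 = (3^8)^2 ≡ 380^2 = 144400 ≡ 471 (mod 883)
3^32 = (3^16)^2 ≡ 471^2 = 221841 ≡ 208 (mod 883)
3^50 = 3^32 · 3^16 · 3^2 ≡ 208 · 471 · 9 ≡ 478 (mod 883).
So A = 478. Bashir then computes K = A^b mod p = 478^55 mod 883.
478^1 ≡ 478 (mod 883)
478^2 = (478^1)^2 ≡ 478^2 = 228484 ≡ 670 (mod 883)
478^4 = (478^2)^2 ≡ 670^2 = 448900 ≡ 336 (mod 883)
478^8 = (478^4)^2 ≡ 336^2 = 112896 ≡ 755 (mod 883)
478^16 = (478^8)^2 ≡ 755^2 = 570025 ≡ 490 (mod 883)
478^32 = (478^16)^2 ≡ 490^2 = 240100 ≡ 807 (mod 883)
478^55 = 478^32 · 478^16 · 478^4 · 478^2 · 478^1 ≡ 807 · 490 · 336 · 670 · 478 ≡ 407 (mod 883).

407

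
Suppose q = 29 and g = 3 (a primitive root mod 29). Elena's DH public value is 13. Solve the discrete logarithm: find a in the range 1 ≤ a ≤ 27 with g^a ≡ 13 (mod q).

26

Try successive powers of 3 modulo 29:
3^1 ≡ 3
3^2 ≡ 9
3^3 ≡ 27
3^4 ≡ 23
3^5 ≡ 11
3^6 ≡ 4
3^7 ≡ 12
3^8 ≡ 7
3^9 ≡ 21
3^10 ≡ 5
3^11 ≡ 15
3^12 ≡ 16
3^13 ≡ 19
3^14 ≡ 28
3^15 ≡ 26
3^16 ≡ 20
3^17 ≡ 2
3^18 ≡ 6
3^19 ≡ 18
3^20 ≡ 25
3^21 ≡ 17
3^22 ≡ 22
3^23 ≡ 8
3^24 ≡ 24
3^25 ≡ 14
3^26 ≡ 13
Found: a = 26.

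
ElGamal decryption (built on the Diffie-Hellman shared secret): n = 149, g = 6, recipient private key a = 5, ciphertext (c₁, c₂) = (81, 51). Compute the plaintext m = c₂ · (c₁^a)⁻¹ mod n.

Shared mask s = c₁^a mod n = 81^5 mod 149.
81^1 ≡ 81 (mod 149)
81^2 = (81^1)^2 ≡ 81^2 = 6561 ≡ 5 (mod 149)
81^4 = (81^2)^2 ≡ 5^2 = 25 ≡ 25 (mod 149)
81^5 = 81^4 · 81^1 ≡ 25 · 81 ≡ 88 (mod 149).
So s = 88; s⁻¹ ≡ 127 (mod 149).
m = c₂ · s⁻¹ mod 149 = 51 · 127 mod 149 = 70.

70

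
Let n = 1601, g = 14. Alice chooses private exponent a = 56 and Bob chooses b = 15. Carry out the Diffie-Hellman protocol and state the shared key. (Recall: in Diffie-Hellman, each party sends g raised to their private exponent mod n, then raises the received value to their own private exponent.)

846

Bob sends B = g^b mod n = 14^15 mod 1601.
14^1 ≡ 14 (mod 1601)
14^2 = (14^1)^2 ≡ 14^2 = 196 ≡ 196 (mod 1601)
14^4 = (14^2)^2 ≡ 196^2 = 38416 ≡ 1593 (mod 1601)
14^8 = (14^4)^2 ≡ 1593^2 = 2537649 ≡ 64 (mod 1601)
14^15 = 14^8 · 14^4 · 14^2 · 14^1 ≡ 64 · 1593 · 196 · 14 ≡ 750 (mod 1601).
So B = 750. Alice then computes K = B^a mod n = 750^56 mod 1601.
750^1 ≡ 750 (mod 1601)
750^2 = (750^1)^2 ≡ 750^2 = 562500 ≡ 549 (mod 1601)
750^4 = (750^2)^2 ≡ 549^2 = 301401 ≡ 413 (mod 1601)
750^8 = (750^4)^2 ≡ 413^2 = 170569 ≡ 863 (mod 1601)
750^16 = (750^8)^2 ≡ 863^2 = 744769 ≡ 304 (mod 1601)
750^32 = (750^16)^2 ≡ 304^2 = 92416 ≡ 1159 (mod 1601)
750^56 = 750^32 · 750^16 · 750^8 ≡ 1159 · 304 · 863 ≡ 846 (mod 1601).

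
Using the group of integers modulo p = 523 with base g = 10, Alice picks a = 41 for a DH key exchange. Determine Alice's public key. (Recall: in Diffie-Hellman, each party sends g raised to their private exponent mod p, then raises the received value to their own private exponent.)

305

Public value = 10^41 mod 523.
10^1 ≡ 10 (mod 523)
10^2 = (10^1)^2 ≡ 10^2 = 100 ≡ 100 (mod 523)
10^4 = (10^2)^2 ≡ 100^2 = 10000 ≡ 63 (mod 523)
10^8 = (10^4)^2 ≡ 63^2 = 3969 ≡ 308 (mod 523)
10^16 = (10^8)^2 ≡ 308^2 = 94864 ≡ 201 (mod 523)
10^32 = (10^16)^2 ≡ 201^2 = 40401 ≡ 130 (mod 523)
10^41 = 10^32 · 10^8 · 10^1 ≡ 130 · 308 · 10 ≡ 305 (mod 523).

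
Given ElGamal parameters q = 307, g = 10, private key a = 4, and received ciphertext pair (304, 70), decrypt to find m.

Shared mask s = c₁^a mod q = 304^4 mod 307.
304^1 ≡ 304 (mod 307)
304^2 = (304^1)^2 ≡ 304^2 = 92416 ≡ 9 (mod 307)
304^4 = (304^2)^2 ≡ 9^2 = 81 ≡ 81 (mod 307)
So s = 81; s⁻¹ ≡ 235 (mod 307).
m = c₂ · s⁻¹ mod 307 = 70 · 235 mod 307 = 179.

179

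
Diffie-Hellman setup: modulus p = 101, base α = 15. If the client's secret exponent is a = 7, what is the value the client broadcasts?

99

Public value = 15^7 mod 101.
15^1 ≡ 15 (mod 101)
15^2 = (15^1)^2 ≡ 15^2 = 225 ≡ 23 (mod 101)
15^4 = (15^2)^2 ≡ 23^2 = 529 ≡ 24 (mod 101)
15^7 = 15^4 · 15^2 · 15^1 ≡ 24 · 23 · 15 ≡ 99 (mod 101).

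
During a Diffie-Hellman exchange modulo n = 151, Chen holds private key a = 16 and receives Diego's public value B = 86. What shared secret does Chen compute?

68

Shared key K = 86^16 mod 151.
86^1 ≡ 86 (mod 151)
86^2 = (86^1)^2 ≡ 86^2 = 7396 ≡ 148 (mod 151)
86^4 = (86^2)^2 ≡ 148^2 = 21904 ≡ 9 (mod 151)
86^8 = (86^4)^2 ≡ 9^2 = 81 ≡ 81 (mod 151)
86^16 = (86^8)^2 ≡ 81^2 = 6561 ≡ 68 (mod 151)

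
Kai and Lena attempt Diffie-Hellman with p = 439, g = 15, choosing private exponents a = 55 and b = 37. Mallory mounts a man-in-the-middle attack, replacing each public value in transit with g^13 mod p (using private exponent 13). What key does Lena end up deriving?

306

Lena receives Mallory's public value M = 15^13 mod 439 instead of the honest one.
15^1 ≡ 15 (mod 439)
15^2 = (15^1)^2 ≡ 15^2 = 225 ≡ 225 (mod 439)
15^4 = (15^2)^2 ≡ 225^2 = 50625 ≡ 140 (mod 439)
15^8 = (15^4)^2 ≡ 140^2 = 19600 ≡ 284 (mod 439)
15^13 = 15^8 · 15^4 · 15^1 ≡ 284 · 140 · 15 ≡ 238 (mod 439).
So M = 238. Lena computes K = M^37 mod 439.
238^1 ≡ 238 (mod 439)
238^2 = (238^1)^2 ≡ 238^2 = 56644 ≡ 13 (mod 439)
238^4 = (238^2)^2 ≡ 13^2 = 169 ≡ 169 (mod 439)
238^8 = (238^4)^2 ≡ 169^2 = 28561 ≡ 26 (mod 439)
238^16 = (238^8)^2 ≡ 26^2 = 676 ≡ 237 (mod 439)
238^32 = (238^16)^2 ≡ 237^2 = 56169 ≡ 416 (mod 439)
238^37 = 238^32 · 238^4 · 238^1 ≡ 416 · 169 · 238 ≡ 306 (mod 439).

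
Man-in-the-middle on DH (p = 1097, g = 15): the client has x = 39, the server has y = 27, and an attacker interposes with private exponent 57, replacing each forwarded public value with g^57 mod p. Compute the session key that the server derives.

788

The server receives an attacker's public value M = 15^57 mod 1097 instead of the honest one.
15^1 ≡ 15 (mod 1097)
15^2 = (15^1)^2 ≡ 15^2 = 225 ≡ 225 (mod 1097)
15^4 = (15^2)^2 ≡ 225^2 = 50625 ≡ 163 (mod 1097)
15^8 = (15^4)^2 ≡ 163^2 = 26569 ≡ 241 (mod 1097)
15^16 = (15^8)^2 ≡ 241^2 = 58081 ≡ 1037 (mod 1097)
15^32 = (15^16)^2 ≡ 1037^2 = 1075369 ≡ 309 (mod 1097)
15^57 = 15^32 · 15^16 · 15^8 · 15^1 ≡ 309 · 1037 · 241 · 15 ≡ 212 (mod 1097).
So M = 212. The server computes K = M^27 mod 1097.
212^1 ≡ 212 (mod 1097)
212^2 = (212^1)^2 ≡ 212^2 = 44944 ≡ 1064 (mod 1097)
212^4 = (212^2)^2 ≡ 1064^2 = 1132096 ≡ 1089 (mod 1097)
212^8 = (212^4)^2 ≡ 1089^2 = 1185921 ≡ 64 (mod 1097)
212^16 = (212^8)^2 ≡ 64^2 = 4096 ≡ 805 (mod 1097)
212^27 = 212^16 · 212^8 · 212^2 · 212^1 ≡ 805 · 64 · 1064 · 212 ≡ 788 (mod 1097).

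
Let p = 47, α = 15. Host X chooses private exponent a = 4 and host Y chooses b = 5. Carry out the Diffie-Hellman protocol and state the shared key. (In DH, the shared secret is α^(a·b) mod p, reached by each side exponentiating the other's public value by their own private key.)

Host X sends A = α^a mod p = 15^4 mod 47.
15^1 ≡ 15 (mod 47)
15^2 = (15^1)^2 ≡ 15^2 = 225 ≡ 37 (mod 47)
15^4 = (15^2)^2 ≡ 37^2 = 1369 ≡ 6 (mod 47)
So A = 6. Host Y then computes K = A^b mod p = 6^5 mod 47.
6^1 ≡ 6 (mod 47)
6^2 = (6^1)^2 ≡ 6^2 = 36 ≡ 36 (mod 47)
6^4 = (6^2)^2 ≡ 36^2 = 1296 ≡ 27 (mod 47)
6^5 = 6^4 · 6^1 ≡ 27 · 6 ≡ 21 (mod 47).

21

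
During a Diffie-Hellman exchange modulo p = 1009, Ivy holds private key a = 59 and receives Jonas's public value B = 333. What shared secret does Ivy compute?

Shared key K = 333^59 mod 1009.
333^1 ≡ 333 (mod 1009)
333^2 = (333^1)^2 ≡ 333^2 = 110889 ≡ 908 (mod 1009)
333^4 = (333^2)^2 ≡ 908^2 = 824464 ≡ 111 (mod 1009)
333^8 = (333^4)^2 ≡ 111^2 = 12321 ≡ 213 (mod 1009)
333^16 = (333^8)^2 ≡ 213^2 = 45369 ≡ 973 (mod 1009)
333^32 = (333^16)^2 ≡ 973^2 = 946729 ≡ 287 (mod 1009)
333^59 = 333^32 · 333^16 · 333^8 · 333^2 · 333^1 ≡ 287 · 973 · 213 · 908 · 333 ≡ 980 (mod 1009).

980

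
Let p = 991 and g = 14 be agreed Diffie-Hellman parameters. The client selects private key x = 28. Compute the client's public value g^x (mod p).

Public value = 14^28 (mod 991).
14^1 ≡ 14 (mod 991)
14^2 = (14^1)^2 ≡ 14^2 = 196 ≡ 196 (mod 991)
14^4 = (14^2)^2 ≡ 196^2 = 38416 ≡ 758 (mod 991)
14^8 = (14^4)^2 ≡ 758^2 = 574564 ≡ 775 (mod 991)
14^16 = (14^8)^2 ≡ 775^2 = 600625 ≡ 79 (mod 991)
14^28 = 14^16 · 14^8 · 14^4 ≡ 79 · 775 · 758 ≡ 20 (mod 991).

20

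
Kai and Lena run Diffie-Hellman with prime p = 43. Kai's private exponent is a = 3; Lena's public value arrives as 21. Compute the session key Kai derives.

16

Shared key K = 21^3 mod 43.
21^1 ≡ 21 (mod 43)
21^2 = (21^1)^2 ≡ 21^2 = 441 ≡ 11 (mod 43)
21^3 = 21^2 · 21^1 ≡ 11 · 21 ≡ 16 (mod 43).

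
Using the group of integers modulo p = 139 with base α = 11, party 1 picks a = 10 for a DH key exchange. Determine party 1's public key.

137

Public value = 11^10 (mod 139).
11^1 ≡ 11 (mod 139)
11^2 = (11^1)^2 ≡ 11^2 = 121 ≡ 121 (mod 139)
11^4 = (11^2)^2 ≡ 121^2 = 14641 ≡ 46 (mod 139)
11^8 = (11^4)^2 ≡ 46^2 = 2116 ≡ 31 (mod 139)
11^10 = 11^8 · 11^2 ≡ 31 · 121 ≡ 137 (mod 139).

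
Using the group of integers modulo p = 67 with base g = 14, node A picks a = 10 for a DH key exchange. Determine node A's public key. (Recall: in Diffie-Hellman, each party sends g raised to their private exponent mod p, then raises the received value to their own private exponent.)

Public value = 14^10 (mod 67).
14^1 ≡ 14 (mod 67)
14^2 = (14^1)^2 ≡ 14^2 = 196 ≡ 62 (mod 67)
14^4 = (14^2)^2 ≡ 62^2 = 3844 ≡ 25 (mod 67)
14^8 = (14^4)^2 ≡ 25^2 = 625 ≡ 22 (mod 67)
14^10 = 14^8 · 14^2 ≡ 22 · 62 ≡ 24 (mod 67).

24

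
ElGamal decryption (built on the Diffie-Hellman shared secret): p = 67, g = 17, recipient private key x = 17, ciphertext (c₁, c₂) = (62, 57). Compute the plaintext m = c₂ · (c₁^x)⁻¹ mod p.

Shared mask s = c₁^x mod p = 62^17 mod 67.
62^1 ≡ 62 (mod 67)
62^2 = (62^1)^2 ≡ 62^2 = 3844 ≡ 25 (mod 67)
62^4 = (62^2)^2 ≡ 25^2 = 625 ≡ 22 (mod 67)
62^8 = (62^4)^2 ≡ 22^2 = 484 ≡ 15 (mod 67)
62^16 = (62^8)^2 ≡ 15^2 = 225 ≡ 24 (mod 67)
62^17 = 62^16 · 62^1 ≡ 24 · 62 ≡ 14 (mod 67).
So s = 14; s⁻¹ ≡ 24 (mod 67).
m = c₂ · s⁻¹ mod 67 = 57 · 24 mod 67 = 28.

28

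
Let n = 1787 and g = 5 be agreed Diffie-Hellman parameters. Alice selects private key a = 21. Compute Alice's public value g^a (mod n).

Public value = 5^21 (mod 1787).
5^1 ≡ 5 (mod 1787)
5^2 = (5^1)^2 ≡ 5^2 = 25 ≡ 25 (mod 1787)
5^4 = (5^2)^2 ≡ 25^2 = 625 ≡ 625 (mod 1787)
5^8 = (5^4)^2 ≡ 625^2 = 390625 ≡ 1059 (mod 1787)
5^16 = (5^8)^2 ≡ 1059^2 = 1121481 ≡ 1032 (mod 1787)
5^21 = 5^16 · 5^4 · 5^1 ≡ 1032 · 625 · 5 ≡ 1252 (mod 1787).

1252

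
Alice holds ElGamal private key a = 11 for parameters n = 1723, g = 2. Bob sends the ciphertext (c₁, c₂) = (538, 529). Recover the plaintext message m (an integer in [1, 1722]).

Shared mask s = c₁^a mod n = 538^11 mod 1723.
538^1 ≡ 538 (mod 1723)
538^2 = (538^1)^2 ≡ 538^2 = 289444 ≡ 1703 (mod 1723)
538^4 = (538^2)^2 ≡ 1703^2 = 2900209 ≡ 400 (mod 1723)
538^8 = (538^4)^2 ≡ 400^2 = 160000 ≡ 1484 (mod 1723)
538^11 = 538^8 · 538^2 · 538^1 ≡ 1484 · 1703 · 538 ≡ 924 (mod 1723).
So s = 924; s⁻¹ ≡ 703 (mod 1723).
m = c₂ · s⁻¹ mod 1723 = 529 · 703 mod 1723 = 1442.

1442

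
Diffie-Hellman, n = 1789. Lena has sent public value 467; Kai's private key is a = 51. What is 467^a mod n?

1586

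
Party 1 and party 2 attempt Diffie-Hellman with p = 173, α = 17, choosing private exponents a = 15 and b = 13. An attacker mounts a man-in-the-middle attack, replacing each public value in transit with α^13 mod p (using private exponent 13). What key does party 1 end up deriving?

Party 1 receives an attacker's public value M = 17^13 mod 173 instead of the honest one.
17^1 ≡ 17 (mod 173)
17^2 = (17^1)^2 ≡ 17^2 = 289 ≡ 116 (mod 173)
17^4 = (17^2)^2 ≡ 116^2 = 13456 ≡ 135 (mod 173)
17^8 = (17^4)^2 ≡ 135^2 = 18225 ≡ 60 (mod 173)
17^13 = 17^8 · 17^4 · 17^1 ≡ 60 · 135 · 17 ≡ 165 (mod 173).
So M = 165. Party 1 computes K = M^15 mod 173.
165^1 ≡ 165 (mod 173)
165^2 = (165^1)^2 ≡ 165^2 = 27225 ≡ 64 (mod 173)
165^4 = (165^2)^2 ≡ 64^2 = 4096 ≡ 117 (mod 173)
165^8 = (165^4)^2 ≡ 117^2 = 13689 ≡ 22 (mod 173)
165^15 = 165^8 · 165^4 · 165^2 · 165^1 ≡ 22 · 117 · 64 · 165 ≡ 26 (mod 173).

26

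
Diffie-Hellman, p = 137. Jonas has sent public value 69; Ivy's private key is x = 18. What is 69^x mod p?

Shared key K = 69^18 mod 137.
69^1 ≡ 69 (mod 137)
69^2 = (69^1)^2 ≡ 69^2 = 4761 ≡ 103 (mod 137)
69^4 = (69^2)^2 ≡ 103^2 = 10609 ≡ 60 (mod 137)
69^8 = (69^4)^2 ≡ 60^2 = 3600 ≡ 38 (mod 137)
69^16 = (69^8)^2 ≡ 38^2 = 1444 ≡ 74 (mod 137)
69^18 = 69^16 · 69^2 ≡ 74 · 103 ≡ 87 (mod 137).

87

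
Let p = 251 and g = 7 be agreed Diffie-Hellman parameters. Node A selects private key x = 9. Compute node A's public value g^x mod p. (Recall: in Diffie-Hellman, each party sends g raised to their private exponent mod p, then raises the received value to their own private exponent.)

86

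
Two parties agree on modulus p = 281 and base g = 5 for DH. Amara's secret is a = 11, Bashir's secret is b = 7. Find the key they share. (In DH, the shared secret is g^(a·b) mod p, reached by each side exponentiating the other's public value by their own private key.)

274

Bashir sends B = g^b mod p = 5^7 mod 281.
5^1 ≡ 5 (mod 281)
5^2 = (5^1)^2 ≡ 5^2 = 25 ≡ 25 (mod 281)
5^4 = (5^2)^2 ≡ 25^2 = 625 ≡ 63 (mod 281)
5^7 = 5^4 · 5^2 · 5^1 ≡ 63 · 25 · 5 ≡ 7 (mod 281).
So B = 7. Amara then computes K = B^a mod p = 7^11 mod 281.
7^1 ≡ 7 (mod 281)
7^2 = (7^1)^2 ≡ 7^2 = 49 ≡ 49 (mod 281)
7^4 = (7^2)^2 ≡ 49^2 = 2401 ≡ 153 (mod 281)
7^8 = (7^4)^2 ≡ 153^2 = 23409 ≡ 86 (mod 281)
7^11 = 7^8 · 7^2 · 7^1 ≡ 86 · 49 · 7 ≡ 274 (mod 281).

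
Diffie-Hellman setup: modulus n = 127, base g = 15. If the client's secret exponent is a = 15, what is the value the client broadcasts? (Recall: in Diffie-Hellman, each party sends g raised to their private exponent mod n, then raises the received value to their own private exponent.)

47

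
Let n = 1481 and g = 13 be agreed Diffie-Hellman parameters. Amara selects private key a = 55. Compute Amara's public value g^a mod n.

Public value = 13^55 mod 1481.
13^1 ≡ 13 (mod 1481)
13^2 = (13^1)^2 ≡ 13^2 = 169 ≡ 169 (mod 1481)
13^4 = (13^2)^2 ≡ 169^2 = 28561 ≡ 422 (mod 1481)
13^8 = (13^4)^2 ≡ 422^2 = 178084 ≡ 364 (mod 1481)
13^16 = (13^8)^2 ≡ 364^2 = 132496 ≡ 687 (mod 1481)
13^32 = (13^16)^2 ≡ 687^2 = 471969 ≡ 1011 (mod 1481)
13^55 = 13^32 · 13^16 · 13^4 · 13^2 · 13^1 ≡ 1011 · 687 · 422 · 169 · 13 ≡ 585 (mod 1481).

585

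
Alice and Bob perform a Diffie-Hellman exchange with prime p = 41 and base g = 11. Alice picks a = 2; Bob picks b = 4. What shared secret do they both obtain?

Bob sends B = g^b mod p = 11^4 mod 41.
11^1 ≡ 11 (mod 41)
11^2 = (11^1)^2 ≡ 11^2 = 121 ≡ 39 (mod 41)
11^4 = (11^2)^2 ≡ 39^2 = 1521 ≡ 4 (mod 41)
So B = 4. Alice then computes K = B^a mod p = 4^2 mod 41.
4^1 ≡ 4 (mod 41)
4^2 = (4^1)^2 ≡ 4^2 = 16 ≡ 16 (mod 41)

16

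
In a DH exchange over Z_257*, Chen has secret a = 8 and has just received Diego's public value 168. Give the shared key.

Shared key K = 168^8 mod 257.
168^1 ≡ 168 (mod 257)
168^2 = (168^1)^2 ≡ 168^2 = 28224 ≡ 211 (mod 257)
168^4 = (168^2)^2 ≡ 211^2 = 44521 ≡ 60 (mod 257)
168^8 = (168^4)^2 ≡ 60^2 = 3600 ≡ 2 (mod 257)

2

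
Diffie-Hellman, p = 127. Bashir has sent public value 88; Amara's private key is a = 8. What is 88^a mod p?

81

Shared key K = 88^8 mod 127.
88^1 ≡ 88 (mod 127)
88^2 = (88^1)^2 ≡ 88^2 = 7744 ≡ 124 (mod 127)
88^4 = (88^2)^2 ≡ 124^2 = 15376 ≡ 9 (mod 127)
88^8 = (88^4)^2 ≡ 9^2 = 81 ≡ 81 (mod 127)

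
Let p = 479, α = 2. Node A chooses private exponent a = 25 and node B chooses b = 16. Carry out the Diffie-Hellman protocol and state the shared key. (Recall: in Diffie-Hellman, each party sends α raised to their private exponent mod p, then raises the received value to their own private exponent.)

428

Node B sends B = α^b mod p = 2^16 mod 479.
2^1 ≡ 2 (mod 479)
2^2 = (2^1)^2 ≡ 2^2 = 4 ≡ 4 (mod 479)
2^4 = (2^2)^2 ≡ 4^2 = 16 ≡ 16 (mod 479)
2^8 = (2^4)^2 ≡ 16^2 = 256 ≡ 256 (mod 479)
2^16 = (2^8)^2 ≡ 256^2 = 65536 ≡ 392 (mod 479)
So B = 392. Node A then computes K = B^a mod p = 392^25 mod 479.
392^1 ≡ 392 (mod 479)
392^2 = (392^1)^2 ≡ 392^2 = 153664 ≡ 384 (mod 479)
392^4 = (392^2)^2 ≡ 384^2 = 147456 ≡ 403 (mod 479)
392^8 = (392^4)^2 ≡ 403^2 = 162409 ≡ 28 (mod 479)
392^16 = (392^8)^2 ≡ 28^2 = 784 ≡ 305 (mod 479)
392^25 = 392^16 · 392^8 · 392^1 ≡ 305 · 28 · 392 ≡ 428 (mod 479).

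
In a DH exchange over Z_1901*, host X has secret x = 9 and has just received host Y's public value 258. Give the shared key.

1508

Shared key K = 258^9 mod 1901.
258^1 ≡ 258 (mod 1901)
258^2 = (258^1)^2 ≡ 258^2 = 66564 ≡ 29 (mod 1901)
258^4 = (258^2)^2 ≡ 29^2 = 841 ≡ 841 (mod 1901)
258^8 = (258^4)^2 ≡ 841^2 = 707281 ≡ 109 (mod 1901)
258^9 = 258^8 · 258^1 ≡ 109 · 258 ≡ 1508 (mod 1901).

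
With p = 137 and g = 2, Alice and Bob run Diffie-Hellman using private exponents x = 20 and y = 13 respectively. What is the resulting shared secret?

88

Alice sends A = g^x mod p = 2^20 mod 137.
2^1 ≡ 2 (mod 137)
2^2 = (2^1)^2 ≡ 2^2 = 4 ≡ 4 (mod 137)
2^4 = (2^2)^2 ≡ 4^2 = 16 ≡ 16 (mod 137)
2^8 = (2^4)^2 ≡ 16^2 = 256 ≡ 119 (mod 137)
2^16 = (2^8)^2 ≡ 119^2 = 14161 ≡ 50 (mod 137)
2^20 = 2^16 · 2^4 ≡ 50 · 16 ≡ 115 (mod 137).
So A = 115. Bob then computes K = A^y mod p = 115^13 mod 137.
115^1 ≡ 115 (mod 137)
115^2 = (115^1)^2 ≡ 115^2 = 13225 ≡ 73 (mod 137)
115^4 = (115^2)^2 ≡ 73^2 = 5329 ≡ 123 (mod 137)
115^8 = (115^4)^2 ≡ 123^2 = 15129 ≡ 59 (mod 137)
115^13 = 115^8 · 115^4 · 115^1 ≡ 59 · 123 · 115 ≡ 88 (mod 137).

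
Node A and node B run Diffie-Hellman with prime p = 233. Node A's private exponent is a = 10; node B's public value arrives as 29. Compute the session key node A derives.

117

Shared key K = 29^10 mod 233.
29^1 ≡ 29 (mod 233)
29^2 = (29^1)^2 ≡ 29^2 = 841 ≡ 142 (mod 233)
29^4 = (29^2)^2 ≡ 142^2 = 20164 ≡ 126 (mod 233)
29^8 = (29^4)^2 ≡ 126^2 = 15876 ≡ 32 (mod 233)
29^10 = 29^8 · 29^2 ≡ 32 · 142 ≡ 117 (mod 233).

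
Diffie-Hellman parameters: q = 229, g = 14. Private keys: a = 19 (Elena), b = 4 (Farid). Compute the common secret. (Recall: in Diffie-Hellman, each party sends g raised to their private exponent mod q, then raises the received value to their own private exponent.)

94

Farid sends B = g^b mod q = 14^4 mod 229.
14^1 ≡ 14 (mod 229)
14^2 = (14^1)^2 ≡ 14^2 = 196 ≡ 196 (mod 229)
14^4 = (14^2)^2 ≡ 196^2 = 38416 ≡ 173 (mod 229)
So B = 173. Elena then computes K = B^a mod q = 173^19 mod 229.
173^1 ≡ 173 (mod 229)
173^2 = (173^1)^2 ≡ 173^2 = 29929 ≡ 159 (mod 229)
173^4 = (173^2)^2 ≡ 159^2 = 25281 ≡ 91 (mod 229)
173^8 = (173^4)^2 ≡ 91^2 = 8281 ≡ 37 (mod 229)
173^16 = (173^8)^2 ≡ 37^2 = 1369 ≡ 224 (mod 229)
173^19 = 173^16 · 173^2 · 173^1 ≡ 224 · 159 · 173 ≡ 94 (mod 229).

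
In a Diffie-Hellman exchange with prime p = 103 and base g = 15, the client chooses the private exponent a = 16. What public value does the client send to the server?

58

Public value = 15^16 (mod 103).
15^1 ≡ 15 (mod 103)
15^2 = (15^1)^2 ≡ 15^2 = 225 ≡ 19 (mod 103)
15^4 = (15^2)^2 ≡ 19^2 = 361 ≡ 52 (mod 103)
15^8 = (15^4)^2 ≡ 52^2 = 2704 ≡ 26 (mod 103)
15^16 = (15^8)^2 ≡ 26^2 = 676 ≡ 58 (mod 103)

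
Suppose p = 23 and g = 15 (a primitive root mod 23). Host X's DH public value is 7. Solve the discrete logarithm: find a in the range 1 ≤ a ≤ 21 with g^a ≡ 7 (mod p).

5

Try successive powers of 15 modulo 23:
15^1 ≡ 15
15^2 ≡ 18
15^3 ≡ 17
15^4 ≡ 2
15^5 ≡ 7
Found: a = 5.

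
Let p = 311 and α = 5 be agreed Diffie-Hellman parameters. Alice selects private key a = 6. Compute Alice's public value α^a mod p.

75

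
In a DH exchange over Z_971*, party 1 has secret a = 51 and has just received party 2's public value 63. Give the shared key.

Shared key K = 63^51 mod 971.
63^1 ≡ 63 (mod 971)
63^2 = (63^1)^2 ≡ 63^2 = 3969 ≡ 85 (mod 971)
63^4 = (63^2)^2 ≡ 85^2 = 7225 ≡ 428 (mod 971)
63^8 = (63^4)^2 ≡ 428^2 = 183184 ≡ 636 (mod 971)
63^16 = (63^8)^2 ≡ 636^2 = 404496 ≡ 560 (mod 971)
63^32 = (63^16)^2 ≡ 560^2 = 313600 ≡ 938 (mod 971)
63^51 = 63^32 · 63^16 · 63^2 · 63^1 ≡ 938 · 560 · 85 · 63 ≡ 36 (mod 971).

36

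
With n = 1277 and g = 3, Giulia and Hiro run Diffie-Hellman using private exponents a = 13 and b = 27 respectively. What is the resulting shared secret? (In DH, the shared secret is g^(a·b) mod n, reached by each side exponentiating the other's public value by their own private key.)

Hiro sends B = g^b mod n = 3^27 mod 1277.
3^1 ≡ 3 (mod 1277)
3^2 = (3^1)^2 ≡ 3^2 = 9 ≡ 9 (mod 1277)
3^4 = (3^2)^2 ≡ 9^2 = 81 ≡ 81 (mod 1277)
3^8 = (3^4)^2 ≡ 81^2 = 6561 ≡ 176 (mod 1277)
3^16 = (3^8)^2 ≡ 176^2 = 30976 ≡ 328 (mod 1277)
3^27 = 3^16 · 3^8 · 3^2 · 3^1 ≡ 328 · 176 · 9 · 3 ≡ 716 (mod 1277).
So B = 716. Giulia then computes K = B^a mod n = 716^13 mod 1277.
716^1 ≡ 716 (mod 1277)
716^2 = (716^1)^2 ≡ 716^2 = 512656 ≡ 579 (mod 1277)
716^4 = (716^2)^2 ≡ 579^2 = 335241 ≡ 667 (mod 1277)
716^8 = (716^4)^2 ≡ 667^2 = 444889 ≡ 493 (mod 1277)
716^13 = 716^8 · 716^4 · 716^1 ≡ 493 · 667 · 716 ≡ 1229 (mod 1277).

1229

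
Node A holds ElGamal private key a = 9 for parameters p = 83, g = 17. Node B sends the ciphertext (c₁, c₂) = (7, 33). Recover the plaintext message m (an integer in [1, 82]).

Shared mask s = c₁^a mod p = 7^9 mod 83.
7^1 ≡ 7 (mod 83)
7^2 = (7^1)^2 ≡ 7^2 = 49 ≡ 49 (mod 83)
7^4 = (7^2)^2 ≡ 49^2 = 2401 ≡ 77 (mod 83)
7^8 = (7^4)^2 ≡ 77^2 = 5929 ≡ 36 (mod 83)
7^9 = 7^8 · 7^1 ≡ 36 · 7 ≡ 3 (mod 83).
So s = 3; s⁻¹ ≡ 28 (mod 83).
m = c₂ · s⁻¹ mod 83 = 33 · 28 mod 83 = 11.

11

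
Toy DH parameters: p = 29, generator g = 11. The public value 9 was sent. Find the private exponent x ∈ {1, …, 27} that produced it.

Try successive powers of 11 modulo 29:
11^1 ≡ 11
11^2 ≡ 5
11^3 ≡ 26
11^4 ≡ 25
11^5 ≡ 14
11^6 ≡ 9
Found: x = 6.

6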